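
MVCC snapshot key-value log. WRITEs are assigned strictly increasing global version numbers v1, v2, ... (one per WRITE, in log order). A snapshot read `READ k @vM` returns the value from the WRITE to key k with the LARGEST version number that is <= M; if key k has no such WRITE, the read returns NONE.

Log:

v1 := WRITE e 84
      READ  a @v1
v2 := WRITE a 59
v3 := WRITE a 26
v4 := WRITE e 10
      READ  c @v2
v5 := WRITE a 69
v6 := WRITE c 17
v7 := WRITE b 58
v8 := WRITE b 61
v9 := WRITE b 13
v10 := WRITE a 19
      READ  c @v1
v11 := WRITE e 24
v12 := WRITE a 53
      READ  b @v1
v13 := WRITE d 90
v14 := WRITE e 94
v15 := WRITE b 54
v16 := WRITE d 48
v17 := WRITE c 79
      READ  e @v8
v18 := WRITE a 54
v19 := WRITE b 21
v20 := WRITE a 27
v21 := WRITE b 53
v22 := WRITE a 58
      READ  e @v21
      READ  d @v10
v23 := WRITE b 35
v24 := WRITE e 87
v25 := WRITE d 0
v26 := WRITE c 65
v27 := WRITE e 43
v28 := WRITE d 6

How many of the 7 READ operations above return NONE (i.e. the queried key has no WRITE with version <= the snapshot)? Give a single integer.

v1: WRITE e=84  (e history now [(1, 84)])
READ a @v1: history=[] -> no version <= 1 -> NONE
v2: WRITE a=59  (a history now [(2, 59)])
v3: WRITE a=26  (a history now [(2, 59), (3, 26)])
v4: WRITE e=10  (e history now [(1, 84), (4, 10)])
READ c @v2: history=[] -> no version <= 2 -> NONE
v5: WRITE a=69  (a history now [(2, 59), (3, 26), (5, 69)])
v6: WRITE c=17  (c history now [(6, 17)])
v7: WRITE b=58  (b history now [(7, 58)])
v8: WRITE b=61  (b history now [(7, 58), (8, 61)])
v9: WRITE b=13  (b history now [(7, 58), (8, 61), (9, 13)])
v10: WRITE a=19  (a history now [(2, 59), (3, 26), (5, 69), (10, 19)])
READ c @v1: history=[(6, 17)] -> no version <= 1 -> NONE
v11: WRITE e=24  (e history now [(1, 84), (4, 10), (11, 24)])
v12: WRITE a=53  (a history now [(2, 59), (3, 26), (5, 69), (10, 19), (12, 53)])
READ b @v1: history=[(7, 58), (8, 61), (9, 13)] -> no version <= 1 -> NONE
v13: WRITE d=90  (d history now [(13, 90)])
v14: WRITE e=94  (e history now [(1, 84), (4, 10), (11, 24), (14, 94)])
v15: WRITE b=54  (b history now [(7, 58), (8, 61), (9, 13), (15, 54)])
v16: WRITE d=48  (d history now [(13, 90), (16, 48)])
v17: WRITE c=79  (c history now [(6, 17), (17, 79)])
READ e @v8: history=[(1, 84), (4, 10), (11, 24), (14, 94)] -> pick v4 -> 10
v18: WRITE a=54  (a history now [(2, 59), (3, 26), (5, 69), (10, 19), (12, 53), (18, 54)])
v19: WRITE b=21  (b history now [(7, 58), (8, 61), (9, 13), (15, 54), (19, 21)])
v20: WRITE a=27  (a history now [(2, 59), (3, 26), (5, 69), (10, 19), (12, 53), (18, 54), (20, 27)])
v21: WRITE b=53  (b history now [(7, 58), (8, 61), (9, 13), (15, 54), (19, 21), (21, 53)])
v22: WRITE a=58  (a history now [(2, 59), (3, 26), (5, 69), (10, 19), (12, 53), (18, 54), (20, 27), (22, 58)])
READ e @v21: history=[(1, 84), (4, 10), (11, 24), (14, 94)] -> pick v14 -> 94
READ d @v10: history=[(13, 90), (16, 48)] -> no version <= 10 -> NONE
v23: WRITE b=35  (b history now [(7, 58), (8, 61), (9, 13), (15, 54), (19, 21), (21, 53), (23, 35)])
v24: WRITE e=87  (e history now [(1, 84), (4, 10), (11, 24), (14, 94), (24, 87)])
v25: WRITE d=0  (d history now [(13, 90), (16, 48), (25, 0)])
v26: WRITE c=65  (c history now [(6, 17), (17, 79), (26, 65)])
v27: WRITE e=43  (e history now [(1, 84), (4, 10), (11, 24), (14, 94), (24, 87), (27, 43)])
v28: WRITE d=6  (d history now [(13, 90), (16, 48), (25, 0), (28, 6)])
Read results in order: ['NONE', 'NONE', 'NONE', 'NONE', '10', '94', 'NONE']
NONE count = 5

Answer: 5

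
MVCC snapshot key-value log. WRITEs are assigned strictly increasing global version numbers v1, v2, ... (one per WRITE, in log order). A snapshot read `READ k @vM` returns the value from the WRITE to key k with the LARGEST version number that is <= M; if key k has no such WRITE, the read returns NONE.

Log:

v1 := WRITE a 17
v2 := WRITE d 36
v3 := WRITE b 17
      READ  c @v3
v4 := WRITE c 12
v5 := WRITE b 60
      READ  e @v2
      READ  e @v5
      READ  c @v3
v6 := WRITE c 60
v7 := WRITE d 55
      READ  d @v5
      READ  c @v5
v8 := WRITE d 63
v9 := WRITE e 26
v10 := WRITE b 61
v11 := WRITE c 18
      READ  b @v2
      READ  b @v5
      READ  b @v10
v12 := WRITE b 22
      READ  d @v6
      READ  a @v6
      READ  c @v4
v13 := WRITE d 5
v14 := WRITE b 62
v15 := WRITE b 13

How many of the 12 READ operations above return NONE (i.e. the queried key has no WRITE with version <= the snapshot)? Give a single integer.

v1: WRITE a=17  (a history now [(1, 17)])
v2: WRITE d=36  (d history now [(2, 36)])
v3: WRITE b=17  (b history now [(3, 17)])
READ c @v3: history=[] -> no version <= 3 -> NONE
v4: WRITE c=12  (c history now [(4, 12)])
v5: WRITE b=60  (b history now [(3, 17), (5, 60)])
READ e @v2: history=[] -> no version <= 2 -> NONE
READ e @v5: history=[] -> no version <= 5 -> NONE
READ c @v3: history=[(4, 12)] -> no version <= 3 -> NONE
v6: WRITE c=60  (c history now [(4, 12), (6, 60)])
v7: WRITE d=55  (d history now [(2, 36), (7, 55)])
READ d @v5: history=[(2, 36), (7, 55)] -> pick v2 -> 36
READ c @v5: history=[(4, 12), (6, 60)] -> pick v4 -> 12
v8: WRITE d=63  (d history now [(2, 36), (7, 55), (8, 63)])
v9: WRITE e=26  (e history now [(9, 26)])
v10: WRITE b=61  (b history now [(3, 17), (5, 60), (10, 61)])
v11: WRITE c=18  (c history now [(4, 12), (6, 60), (11, 18)])
READ b @v2: history=[(3, 17), (5, 60), (10, 61)] -> no version <= 2 -> NONE
READ b @v5: history=[(3, 17), (5, 60), (10, 61)] -> pick v5 -> 60
READ b @v10: history=[(3, 17), (5, 60), (10, 61)] -> pick v10 -> 61
v12: WRITE b=22  (b history now [(3, 17), (5, 60), (10, 61), (12, 22)])
READ d @v6: history=[(2, 36), (7, 55), (8, 63)] -> pick v2 -> 36
READ a @v6: history=[(1, 17)] -> pick v1 -> 17
READ c @v4: history=[(4, 12), (6, 60), (11, 18)] -> pick v4 -> 12
v13: WRITE d=5  (d history now [(2, 36), (7, 55), (8, 63), (13, 5)])
v14: WRITE b=62  (b history now [(3, 17), (5, 60), (10, 61), (12, 22), (14, 62)])
v15: WRITE b=13  (b history now [(3, 17), (5, 60), (10, 61), (12, 22), (14, 62), (15, 13)])
Read results in order: ['NONE', 'NONE', 'NONE', 'NONE', '36', '12', 'NONE', '60', '61', '36', '17', '12']
NONE count = 5

Answer: 5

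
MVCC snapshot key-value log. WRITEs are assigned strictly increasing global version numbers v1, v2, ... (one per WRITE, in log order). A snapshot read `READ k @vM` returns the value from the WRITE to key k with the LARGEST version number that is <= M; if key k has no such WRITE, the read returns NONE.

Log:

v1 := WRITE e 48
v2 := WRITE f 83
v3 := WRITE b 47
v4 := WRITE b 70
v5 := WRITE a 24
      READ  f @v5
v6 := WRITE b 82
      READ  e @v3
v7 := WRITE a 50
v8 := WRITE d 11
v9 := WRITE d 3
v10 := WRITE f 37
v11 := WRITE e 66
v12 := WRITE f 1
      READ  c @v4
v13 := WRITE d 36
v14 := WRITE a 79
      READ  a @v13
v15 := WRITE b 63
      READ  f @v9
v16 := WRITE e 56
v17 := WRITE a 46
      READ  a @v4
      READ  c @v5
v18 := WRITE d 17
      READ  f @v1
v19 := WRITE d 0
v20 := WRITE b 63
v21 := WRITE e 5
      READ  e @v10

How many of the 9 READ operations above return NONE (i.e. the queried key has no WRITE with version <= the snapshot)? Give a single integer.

v1: WRITE e=48  (e history now [(1, 48)])
v2: WRITE f=83  (f history now [(2, 83)])
v3: WRITE b=47  (b history now [(3, 47)])
v4: WRITE b=70  (b history now [(3, 47), (4, 70)])
v5: WRITE a=24  (a history now [(5, 24)])
READ f @v5: history=[(2, 83)] -> pick v2 -> 83
v6: WRITE b=82  (b history now [(3, 47), (4, 70), (6, 82)])
READ e @v3: history=[(1, 48)] -> pick v1 -> 48
v7: WRITE a=50  (a history now [(5, 24), (7, 50)])
v8: WRITE d=11  (d history now [(8, 11)])
v9: WRITE d=3  (d history now [(8, 11), (9, 3)])
v10: WRITE f=37  (f history now [(2, 83), (10, 37)])
v11: WRITE e=66  (e history now [(1, 48), (11, 66)])
v12: WRITE f=1  (f history now [(2, 83), (10, 37), (12, 1)])
READ c @v4: history=[] -> no version <= 4 -> NONE
v13: WRITE d=36  (d history now [(8, 11), (9, 3), (13, 36)])
v14: WRITE a=79  (a history now [(5, 24), (7, 50), (14, 79)])
READ a @v13: history=[(5, 24), (7, 50), (14, 79)] -> pick v7 -> 50
v15: WRITE b=63  (b history now [(3, 47), (4, 70), (6, 82), (15, 63)])
READ f @v9: history=[(2, 83), (10, 37), (12, 1)] -> pick v2 -> 83
v16: WRITE e=56  (e history now [(1, 48), (11, 66), (16, 56)])
v17: WRITE a=46  (a history now [(5, 24), (7, 50), (14, 79), (17, 46)])
READ a @v4: history=[(5, 24), (7, 50), (14, 79), (17, 46)] -> no version <= 4 -> NONE
READ c @v5: history=[] -> no version <= 5 -> NONE
v18: WRITE d=17  (d history now [(8, 11), (9, 3), (13, 36), (18, 17)])
READ f @v1: history=[(2, 83), (10, 37), (12, 1)] -> no version <= 1 -> NONE
v19: WRITE d=0  (d history now [(8, 11), (9, 3), (13, 36), (18, 17), (19, 0)])
v20: WRITE b=63  (b history now [(3, 47), (4, 70), (6, 82), (15, 63), (20, 63)])
v21: WRITE e=5  (e history now [(1, 48), (11, 66), (16, 56), (21, 5)])
READ e @v10: history=[(1, 48), (11, 66), (16, 56), (21, 5)] -> pick v1 -> 48
Read results in order: ['83', '48', 'NONE', '50', '83', 'NONE', 'NONE', 'NONE', '48']
NONE count = 4

Answer: 4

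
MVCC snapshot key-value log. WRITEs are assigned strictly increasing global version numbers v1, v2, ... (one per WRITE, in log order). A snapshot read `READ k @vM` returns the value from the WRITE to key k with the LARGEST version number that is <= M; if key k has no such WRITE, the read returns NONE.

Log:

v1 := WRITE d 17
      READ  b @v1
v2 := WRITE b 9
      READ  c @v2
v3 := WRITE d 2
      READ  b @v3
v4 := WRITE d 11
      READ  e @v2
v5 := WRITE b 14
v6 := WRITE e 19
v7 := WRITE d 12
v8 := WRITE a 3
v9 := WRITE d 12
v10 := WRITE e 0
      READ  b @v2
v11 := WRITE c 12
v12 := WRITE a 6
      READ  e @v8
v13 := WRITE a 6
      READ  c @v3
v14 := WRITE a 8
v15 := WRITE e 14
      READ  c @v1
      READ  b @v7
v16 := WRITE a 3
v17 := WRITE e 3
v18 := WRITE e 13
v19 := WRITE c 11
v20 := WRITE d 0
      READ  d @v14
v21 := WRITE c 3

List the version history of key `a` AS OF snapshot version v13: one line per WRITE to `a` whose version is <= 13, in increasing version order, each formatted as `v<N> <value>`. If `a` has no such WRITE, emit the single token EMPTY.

Answer: v8 3
v12 6
v13 6

Derivation:
Scan writes for key=a with version <= 13:
  v1 WRITE d 17 -> skip
  v2 WRITE b 9 -> skip
  v3 WRITE d 2 -> skip
  v4 WRITE d 11 -> skip
  v5 WRITE b 14 -> skip
  v6 WRITE e 19 -> skip
  v7 WRITE d 12 -> skip
  v8 WRITE a 3 -> keep
  v9 WRITE d 12 -> skip
  v10 WRITE e 0 -> skip
  v11 WRITE c 12 -> skip
  v12 WRITE a 6 -> keep
  v13 WRITE a 6 -> keep
  v14 WRITE a 8 -> drop (> snap)
  v15 WRITE e 14 -> skip
  v16 WRITE a 3 -> drop (> snap)
  v17 WRITE e 3 -> skip
  v18 WRITE e 13 -> skip
  v19 WRITE c 11 -> skip
  v20 WRITE d 0 -> skip
  v21 WRITE c 3 -> skip
Collected: [(8, 3), (12, 6), (13, 6)]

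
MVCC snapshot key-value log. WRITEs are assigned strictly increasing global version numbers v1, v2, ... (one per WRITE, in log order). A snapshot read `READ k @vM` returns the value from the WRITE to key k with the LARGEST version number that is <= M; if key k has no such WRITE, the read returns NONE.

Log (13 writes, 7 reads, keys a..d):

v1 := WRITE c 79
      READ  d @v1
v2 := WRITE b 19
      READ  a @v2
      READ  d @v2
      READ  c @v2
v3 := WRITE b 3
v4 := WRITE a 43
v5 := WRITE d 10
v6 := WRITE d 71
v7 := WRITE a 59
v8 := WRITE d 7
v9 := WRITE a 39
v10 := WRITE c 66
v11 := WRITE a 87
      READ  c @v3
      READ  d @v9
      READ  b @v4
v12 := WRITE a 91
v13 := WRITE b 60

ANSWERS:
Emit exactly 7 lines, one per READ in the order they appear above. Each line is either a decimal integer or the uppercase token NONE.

v1: WRITE c=79  (c history now [(1, 79)])
READ d @v1: history=[] -> no version <= 1 -> NONE
v2: WRITE b=19  (b history now [(2, 19)])
READ a @v2: history=[] -> no version <= 2 -> NONE
READ d @v2: history=[] -> no version <= 2 -> NONE
READ c @v2: history=[(1, 79)] -> pick v1 -> 79
v3: WRITE b=3  (b history now [(2, 19), (3, 3)])
v4: WRITE a=43  (a history now [(4, 43)])
v5: WRITE d=10  (d history now [(5, 10)])
v6: WRITE d=71  (d history now [(5, 10), (6, 71)])
v7: WRITE a=59  (a history now [(4, 43), (7, 59)])
v8: WRITE d=7  (d history now [(5, 10), (6, 71), (8, 7)])
v9: WRITE a=39  (a history now [(4, 43), (7, 59), (9, 39)])
v10: WRITE c=66  (c history now [(1, 79), (10, 66)])
v11: WRITE a=87  (a history now [(4, 43), (7, 59), (9, 39), (11, 87)])
READ c @v3: history=[(1, 79), (10, 66)] -> pick v1 -> 79
READ d @v9: history=[(5, 10), (6, 71), (8, 7)] -> pick v8 -> 7
READ b @v4: history=[(2, 19), (3, 3)] -> pick v3 -> 3
v12: WRITE a=91  (a history now [(4, 43), (7, 59), (9, 39), (11, 87), (12, 91)])
v13: WRITE b=60  (b history now [(2, 19), (3, 3), (13, 60)])

Answer: NONE
NONE
NONE
79
79
7
3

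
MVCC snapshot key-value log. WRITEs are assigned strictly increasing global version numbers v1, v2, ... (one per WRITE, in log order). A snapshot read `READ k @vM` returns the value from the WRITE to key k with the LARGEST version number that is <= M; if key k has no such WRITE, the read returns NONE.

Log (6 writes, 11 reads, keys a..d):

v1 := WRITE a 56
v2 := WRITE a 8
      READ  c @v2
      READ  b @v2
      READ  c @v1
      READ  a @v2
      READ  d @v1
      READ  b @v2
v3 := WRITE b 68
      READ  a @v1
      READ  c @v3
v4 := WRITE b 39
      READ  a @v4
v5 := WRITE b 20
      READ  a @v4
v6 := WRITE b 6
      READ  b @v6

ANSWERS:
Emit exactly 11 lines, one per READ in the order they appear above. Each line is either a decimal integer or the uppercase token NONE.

v1: WRITE a=56  (a history now [(1, 56)])
v2: WRITE a=8  (a history now [(1, 56), (2, 8)])
READ c @v2: history=[] -> no version <= 2 -> NONE
READ b @v2: history=[] -> no version <= 2 -> NONE
READ c @v1: history=[] -> no version <= 1 -> NONE
READ a @v2: history=[(1, 56), (2, 8)] -> pick v2 -> 8
READ d @v1: history=[] -> no version <= 1 -> NONE
READ b @v2: history=[] -> no version <= 2 -> NONE
v3: WRITE b=68  (b history now [(3, 68)])
READ a @v1: history=[(1, 56), (2, 8)] -> pick v1 -> 56
READ c @v3: history=[] -> no version <= 3 -> NONE
v4: WRITE b=39  (b history now [(3, 68), (4, 39)])
READ a @v4: history=[(1, 56), (2, 8)] -> pick v2 -> 8
v5: WRITE b=20  (b history now [(3, 68), (4, 39), (5, 20)])
READ a @v4: history=[(1, 56), (2, 8)] -> pick v2 -> 8
v6: WRITE b=6  (b history now [(3, 68), (4, 39), (5, 20), (6, 6)])
READ b @v6: history=[(3, 68), (4, 39), (5, 20), (6, 6)] -> pick v6 -> 6

Answer: NONE
NONE
NONE
8
NONE
NONE
56
NONE
8
8
6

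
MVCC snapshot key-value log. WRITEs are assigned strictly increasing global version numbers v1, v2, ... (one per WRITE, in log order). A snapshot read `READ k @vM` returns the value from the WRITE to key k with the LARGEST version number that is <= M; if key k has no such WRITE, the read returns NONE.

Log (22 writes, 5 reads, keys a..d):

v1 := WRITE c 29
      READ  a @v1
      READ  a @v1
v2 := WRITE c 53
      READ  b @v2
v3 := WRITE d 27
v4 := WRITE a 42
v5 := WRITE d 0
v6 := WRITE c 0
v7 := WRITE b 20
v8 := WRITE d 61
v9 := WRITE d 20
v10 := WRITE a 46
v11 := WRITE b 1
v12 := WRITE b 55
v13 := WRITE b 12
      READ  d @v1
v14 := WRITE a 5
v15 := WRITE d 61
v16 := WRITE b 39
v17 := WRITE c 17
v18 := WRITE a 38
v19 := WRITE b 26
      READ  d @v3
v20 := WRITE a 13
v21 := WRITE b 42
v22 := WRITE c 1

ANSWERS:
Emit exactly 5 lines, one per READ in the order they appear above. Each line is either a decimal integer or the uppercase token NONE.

Answer: NONE
NONE
NONE
NONE
27

Derivation:
v1: WRITE c=29  (c history now [(1, 29)])
READ a @v1: history=[] -> no version <= 1 -> NONE
READ a @v1: history=[] -> no version <= 1 -> NONE
v2: WRITE c=53  (c history now [(1, 29), (2, 53)])
READ b @v2: history=[] -> no version <= 2 -> NONE
v3: WRITE d=27  (d history now [(3, 27)])
v4: WRITE a=42  (a history now [(4, 42)])
v5: WRITE d=0  (d history now [(3, 27), (5, 0)])
v6: WRITE c=0  (c history now [(1, 29), (2, 53), (6, 0)])
v7: WRITE b=20  (b history now [(7, 20)])
v8: WRITE d=61  (d history now [(3, 27), (5, 0), (8, 61)])
v9: WRITE d=20  (d history now [(3, 27), (5, 0), (8, 61), (9, 20)])
v10: WRITE a=46  (a history now [(4, 42), (10, 46)])
v11: WRITE b=1  (b history now [(7, 20), (11, 1)])
v12: WRITE b=55  (b history now [(7, 20), (11, 1), (12, 55)])
v13: WRITE b=12  (b history now [(7, 20), (11, 1), (12, 55), (13, 12)])
READ d @v1: history=[(3, 27), (5, 0), (8, 61), (9, 20)] -> no version <= 1 -> NONE
v14: WRITE a=5  (a history now [(4, 42), (10, 46), (14, 5)])
v15: WRITE d=61  (d history now [(3, 27), (5, 0), (8, 61), (9, 20), (15, 61)])
v16: WRITE b=39  (b history now [(7, 20), (11, 1), (12, 55), (13, 12), (16, 39)])
v17: WRITE c=17  (c history now [(1, 29), (2, 53), (6, 0), (17, 17)])
v18: WRITE a=38  (a history now [(4, 42), (10, 46), (14, 5), (18, 38)])
v19: WRITE b=26  (b history now [(7, 20), (11, 1), (12, 55), (13, 12), (16, 39), (19, 26)])
READ d @v3: history=[(3, 27), (5, 0), (8, 61), (9, 20), (15, 61)] -> pick v3 -> 27
v20: WRITE a=13  (a history now [(4, 42), (10, 46), (14, 5), (18, 38), (20, 13)])
v21: WRITE b=42  (b history now [(7, 20), (11, 1), (12, 55), (13, 12), (16, 39), (19, 26), (21, 42)])
v22: WRITE c=1  (c history now [(1, 29), (2, 53), (6, 0), (17, 17), (22, 1)])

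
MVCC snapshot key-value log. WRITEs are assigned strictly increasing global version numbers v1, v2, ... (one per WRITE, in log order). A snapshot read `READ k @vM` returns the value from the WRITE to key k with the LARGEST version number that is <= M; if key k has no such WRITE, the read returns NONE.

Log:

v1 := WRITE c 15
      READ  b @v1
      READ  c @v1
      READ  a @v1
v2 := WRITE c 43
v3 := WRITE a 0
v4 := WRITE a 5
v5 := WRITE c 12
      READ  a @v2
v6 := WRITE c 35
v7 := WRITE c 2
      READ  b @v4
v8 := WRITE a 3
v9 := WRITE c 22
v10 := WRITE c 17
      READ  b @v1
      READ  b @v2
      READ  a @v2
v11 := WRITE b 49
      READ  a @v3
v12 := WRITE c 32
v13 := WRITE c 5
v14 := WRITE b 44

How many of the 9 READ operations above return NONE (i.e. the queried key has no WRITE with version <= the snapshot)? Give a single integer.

v1: WRITE c=15  (c history now [(1, 15)])
READ b @v1: history=[] -> no version <= 1 -> NONE
READ c @v1: history=[(1, 15)] -> pick v1 -> 15
READ a @v1: history=[] -> no version <= 1 -> NONE
v2: WRITE c=43  (c history now [(1, 15), (2, 43)])
v3: WRITE a=0  (a history now [(3, 0)])
v4: WRITE a=5  (a history now [(3, 0), (4, 5)])
v5: WRITE c=12  (c history now [(1, 15), (2, 43), (5, 12)])
READ a @v2: history=[(3, 0), (4, 5)] -> no version <= 2 -> NONE
v6: WRITE c=35  (c history now [(1, 15), (2, 43), (5, 12), (6, 35)])
v7: WRITE c=2  (c history now [(1, 15), (2, 43), (5, 12), (6, 35), (7, 2)])
READ b @v4: history=[] -> no version <= 4 -> NONE
v8: WRITE a=3  (a history now [(3, 0), (4, 5), (8, 3)])
v9: WRITE c=22  (c history now [(1, 15), (2, 43), (5, 12), (6, 35), (7, 2), (9, 22)])
v10: WRITE c=17  (c history now [(1, 15), (2, 43), (5, 12), (6, 35), (7, 2), (9, 22), (10, 17)])
READ b @v1: history=[] -> no version <= 1 -> NONE
READ b @v2: history=[] -> no version <= 2 -> NONE
READ a @v2: history=[(3, 0), (4, 5), (8, 3)] -> no version <= 2 -> NONE
v11: WRITE b=49  (b history now [(11, 49)])
READ a @v3: history=[(3, 0), (4, 5), (8, 3)] -> pick v3 -> 0
v12: WRITE c=32  (c history now [(1, 15), (2, 43), (5, 12), (6, 35), (7, 2), (9, 22), (10, 17), (12, 32)])
v13: WRITE c=5  (c history now [(1, 15), (2, 43), (5, 12), (6, 35), (7, 2), (9, 22), (10, 17), (12, 32), (13, 5)])
v14: WRITE b=44  (b history now [(11, 49), (14, 44)])
Read results in order: ['NONE', '15', 'NONE', 'NONE', 'NONE', 'NONE', 'NONE', 'NONE', '0']
NONE count = 7

Answer: 7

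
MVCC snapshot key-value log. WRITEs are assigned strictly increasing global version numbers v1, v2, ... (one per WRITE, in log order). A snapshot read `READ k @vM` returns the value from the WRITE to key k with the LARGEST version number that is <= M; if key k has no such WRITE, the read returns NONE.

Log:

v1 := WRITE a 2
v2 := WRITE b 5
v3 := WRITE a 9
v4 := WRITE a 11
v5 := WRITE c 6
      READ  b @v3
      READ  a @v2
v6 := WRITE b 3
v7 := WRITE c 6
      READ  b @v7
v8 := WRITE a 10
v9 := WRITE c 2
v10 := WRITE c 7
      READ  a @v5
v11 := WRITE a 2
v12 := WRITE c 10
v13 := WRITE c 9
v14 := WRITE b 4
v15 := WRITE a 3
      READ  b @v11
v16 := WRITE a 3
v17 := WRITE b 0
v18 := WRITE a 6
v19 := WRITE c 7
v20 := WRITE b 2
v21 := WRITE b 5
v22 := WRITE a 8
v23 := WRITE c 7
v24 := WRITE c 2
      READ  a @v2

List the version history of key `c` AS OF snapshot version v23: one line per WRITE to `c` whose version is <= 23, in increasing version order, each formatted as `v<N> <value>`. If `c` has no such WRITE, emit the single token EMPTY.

Scan writes for key=c with version <= 23:
  v1 WRITE a 2 -> skip
  v2 WRITE b 5 -> skip
  v3 WRITE a 9 -> skip
  v4 WRITE a 11 -> skip
  v5 WRITE c 6 -> keep
  v6 WRITE b 3 -> skip
  v7 WRITE c 6 -> keep
  v8 WRITE a 10 -> skip
  v9 WRITE c 2 -> keep
  v10 WRITE c 7 -> keep
  v11 WRITE a 2 -> skip
  v12 WRITE c 10 -> keep
  v13 WRITE c 9 -> keep
  v14 WRITE b 4 -> skip
  v15 WRITE a 3 -> skip
  v16 WRITE a 3 -> skip
  v17 WRITE b 0 -> skip
  v18 WRITE a 6 -> skip
  v19 WRITE c 7 -> keep
  v20 WRITE b 2 -> skip
  v21 WRITE b 5 -> skip
  v22 WRITE a 8 -> skip
  v23 WRITE c 7 -> keep
  v24 WRITE c 2 -> drop (> snap)
Collected: [(5, 6), (7, 6), (9, 2), (10, 7), (12, 10), (13, 9), (19, 7), (23, 7)]

Answer: v5 6
v7 6
v9 2
v10 7
v12 10
v13 9
v19 7
v23 7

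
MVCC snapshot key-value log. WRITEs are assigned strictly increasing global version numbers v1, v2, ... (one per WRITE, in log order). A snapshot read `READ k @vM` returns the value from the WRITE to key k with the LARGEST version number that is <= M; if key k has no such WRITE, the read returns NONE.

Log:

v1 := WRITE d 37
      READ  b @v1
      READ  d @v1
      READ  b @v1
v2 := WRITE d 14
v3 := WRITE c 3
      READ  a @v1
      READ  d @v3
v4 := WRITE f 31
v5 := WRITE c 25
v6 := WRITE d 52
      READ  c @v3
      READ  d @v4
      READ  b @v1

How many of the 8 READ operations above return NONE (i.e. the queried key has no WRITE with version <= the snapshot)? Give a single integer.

v1: WRITE d=37  (d history now [(1, 37)])
READ b @v1: history=[] -> no version <= 1 -> NONE
READ d @v1: history=[(1, 37)] -> pick v1 -> 37
READ b @v1: history=[] -> no version <= 1 -> NONE
v2: WRITE d=14  (d history now [(1, 37), (2, 14)])
v3: WRITE c=3  (c history now [(3, 3)])
READ a @v1: history=[] -> no version <= 1 -> NONE
READ d @v3: history=[(1, 37), (2, 14)] -> pick v2 -> 14
v4: WRITE f=31  (f history now [(4, 31)])
v5: WRITE c=25  (c history now [(3, 3), (5, 25)])
v6: WRITE d=52  (d history now [(1, 37), (2, 14), (6, 52)])
READ c @v3: history=[(3, 3), (5, 25)] -> pick v3 -> 3
READ d @v4: history=[(1, 37), (2, 14), (6, 52)] -> pick v2 -> 14
READ b @v1: history=[] -> no version <= 1 -> NONE
Read results in order: ['NONE', '37', 'NONE', 'NONE', '14', '3', '14', 'NONE']
NONE count = 4

Answer: 4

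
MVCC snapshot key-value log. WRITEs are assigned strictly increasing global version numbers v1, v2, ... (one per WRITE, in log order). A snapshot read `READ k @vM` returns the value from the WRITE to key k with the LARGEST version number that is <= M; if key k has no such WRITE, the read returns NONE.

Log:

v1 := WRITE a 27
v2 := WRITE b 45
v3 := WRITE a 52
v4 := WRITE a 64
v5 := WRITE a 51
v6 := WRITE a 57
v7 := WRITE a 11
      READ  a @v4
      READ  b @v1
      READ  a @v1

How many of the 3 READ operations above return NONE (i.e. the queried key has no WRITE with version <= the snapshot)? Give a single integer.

Answer: 1

Derivation:
v1: WRITE a=27  (a history now [(1, 27)])
v2: WRITE b=45  (b history now [(2, 45)])
v3: WRITE a=52  (a history now [(1, 27), (3, 52)])
v4: WRITE a=64  (a history now [(1, 27), (3, 52), (4, 64)])
v5: WRITE a=51  (a history now [(1, 27), (3, 52), (4, 64), (5, 51)])
v6: WRITE a=57  (a history now [(1, 27), (3, 52), (4, 64), (5, 51), (6, 57)])
v7: WRITE a=11  (a history now [(1, 27), (3, 52), (4, 64), (5, 51), (6, 57), (7, 11)])
READ a @v4: history=[(1, 27), (3, 52), (4, 64), (5, 51), (6, 57), (7, 11)] -> pick v4 -> 64
READ b @v1: history=[(2, 45)] -> no version <= 1 -> NONE
READ a @v1: history=[(1, 27), (3, 52), (4, 64), (5, 51), (6, 57), (7, 11)] -> pick v1 -> 27
Read results in order: ['64', 'NONE', '27']
NONE count = 1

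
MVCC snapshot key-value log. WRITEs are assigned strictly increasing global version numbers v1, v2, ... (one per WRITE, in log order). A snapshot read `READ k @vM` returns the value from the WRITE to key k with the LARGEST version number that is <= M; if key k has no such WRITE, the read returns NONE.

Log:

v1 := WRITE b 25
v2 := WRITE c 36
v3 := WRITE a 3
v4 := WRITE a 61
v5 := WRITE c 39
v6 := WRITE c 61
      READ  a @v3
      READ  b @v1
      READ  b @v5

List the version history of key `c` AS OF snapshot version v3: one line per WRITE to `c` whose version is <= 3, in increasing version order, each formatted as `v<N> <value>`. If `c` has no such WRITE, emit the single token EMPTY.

Answer: v2 36

Derivation:
Scan writes for key=c with version <= 3:
  v1 WRITE b 25 -> skip
  v2 WRITE c 36 -> keep
  v3 WRITE a 3 -> skip
  v4 WRITE a 61 -> skip
  v5 WRITE c 39 -> drop (> snap)
  v6 WRITE c 61 -> drop (> snap)
Collected: [(2, 36)]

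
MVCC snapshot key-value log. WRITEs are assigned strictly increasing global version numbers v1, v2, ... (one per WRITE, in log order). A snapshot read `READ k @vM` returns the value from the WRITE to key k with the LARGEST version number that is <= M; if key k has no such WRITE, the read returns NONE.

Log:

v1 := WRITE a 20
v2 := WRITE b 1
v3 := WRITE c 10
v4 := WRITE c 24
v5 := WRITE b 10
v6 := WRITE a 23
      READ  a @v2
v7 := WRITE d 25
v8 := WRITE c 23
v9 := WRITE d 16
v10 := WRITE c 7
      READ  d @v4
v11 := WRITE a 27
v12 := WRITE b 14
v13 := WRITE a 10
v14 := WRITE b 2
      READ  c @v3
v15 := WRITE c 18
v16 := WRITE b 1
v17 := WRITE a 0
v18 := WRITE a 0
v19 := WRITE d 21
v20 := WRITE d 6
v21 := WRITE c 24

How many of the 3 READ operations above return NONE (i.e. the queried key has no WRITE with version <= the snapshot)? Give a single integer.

v1: WRITE a=20  (a history now [(1, 20)])
v2: WRITE b=1  (b history now [(2, 1)])
v3: WRITE c=10  (c history now [(3, 10)])
v4: WRITE c=24  (c history now [(3, 10), (4, 24)])
v5: WRITE b=10  (b history now [(2, 1), (5, 10)])
v6: WRITE a=23  (a history now [(1, 20), (6, 23)])
READ a @v2: history=[(1, 20), (6, 23)] -> pick v1 -> 20
v7: WRITE d=25  (d history now [(7, 25)])
v8: WRITE c=23  (c history now [(3, 10), (4, 24), (8, 23)])
v9: WRITE d=16  (d history now [(7, 25), (9, 16)])
v10: WRITE c=7  (c history now [(3, 10), (4, 24), (8, 23), (10, 7)])
READ d @v4: history=[(7, 25), (9, 16)] -> no version <= 4 -> NONE
v11: WRITE a=27  (a history now [(1, 20), (6, 23), (11, 27)])
v12: WRITE b=14  (b history now [(2, 1), (5, 10), (12, 14)])
v13: WRITE a=10  (a history now [(1, 20), (6, 23), (11, 27), (13, 10)])
v14: WRITE b=2  (b history now [(2, 1), (5, 10), (12, 14), (14, 2)])
READ c @v3: history=[(3, 10), (4, 24), (8, 23), (10, 7)] -> pick v3 -> 10
v15: WRITE c=18  (c history now [(3, 10), (4, 24), (8, 23), (10, 7), (15, 18)])
v16: WRITE b=1  (b history now [(2, 1), (5, 10), (12, 14), (14, 2), (16, 1)])
v17: WRITE a=0  (a history now [(1, 20), (6, 23), (11, 27), (13, 10), (17, 0)])
v18: WRITE a=0  (a history now [(1, 20), (6, 23), (11, 27), (13, 10), (17, 0), (18, 0)])
v19: WRITE d=21  (d history now [(7, 25), (9, 16), (19, 21)])
v20: WRITE d=6  (d history now [(7, 25), (9, 16), (19, 21), (20, 6)])
v21: WRITE c=24  (c history now [(3, 10), (4, 24), (8, 23), (10, 7), (15, 18), (21, 24)])
Read results in order: ['20', 'NONE', '10']
NONE count = 1

Answer: 1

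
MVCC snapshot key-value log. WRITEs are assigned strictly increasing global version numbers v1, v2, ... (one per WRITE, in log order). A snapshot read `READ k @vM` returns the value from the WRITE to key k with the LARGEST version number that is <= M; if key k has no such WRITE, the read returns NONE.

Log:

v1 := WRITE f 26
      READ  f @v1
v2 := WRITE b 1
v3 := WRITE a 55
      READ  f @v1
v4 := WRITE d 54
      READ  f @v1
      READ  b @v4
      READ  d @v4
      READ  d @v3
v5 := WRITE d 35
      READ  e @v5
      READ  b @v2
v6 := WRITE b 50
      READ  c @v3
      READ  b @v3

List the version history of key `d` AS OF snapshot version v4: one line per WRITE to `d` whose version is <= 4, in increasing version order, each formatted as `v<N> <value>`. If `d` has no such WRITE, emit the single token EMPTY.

Answer: v4 54

Derivation:
Scan writes for key=d with version <= 4:
  v1 WRITE f 26 -> skip
  v2 WRITE b 1 -> skip
  v3 WRITE a 55 -> skip
  v4 WRITE d 54 -> keep
  v5 WRITE d 35 -> drop (> snap)
  v6 WRITE b 50 -> skip
Collected: [(4, 54)]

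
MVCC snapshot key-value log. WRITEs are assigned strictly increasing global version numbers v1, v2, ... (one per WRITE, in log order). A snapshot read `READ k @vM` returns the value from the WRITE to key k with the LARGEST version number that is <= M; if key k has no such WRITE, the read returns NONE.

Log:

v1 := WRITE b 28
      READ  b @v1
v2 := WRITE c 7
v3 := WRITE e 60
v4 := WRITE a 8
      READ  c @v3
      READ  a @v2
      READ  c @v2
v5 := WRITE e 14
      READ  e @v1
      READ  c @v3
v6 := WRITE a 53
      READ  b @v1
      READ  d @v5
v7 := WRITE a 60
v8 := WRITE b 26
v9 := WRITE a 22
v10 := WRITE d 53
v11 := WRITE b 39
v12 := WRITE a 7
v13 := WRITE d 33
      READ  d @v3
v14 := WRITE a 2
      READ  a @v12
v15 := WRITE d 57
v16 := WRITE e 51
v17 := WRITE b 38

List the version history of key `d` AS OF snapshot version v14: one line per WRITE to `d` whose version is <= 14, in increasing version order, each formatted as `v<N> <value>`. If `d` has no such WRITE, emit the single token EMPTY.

Answer: v10 53
v13 33

Derivation:
Scan writes for key=d with version <= 14:
  v1 WRITE b 28 -> skip
  v2 WRITE c 7 -> skip
  v3 WRITE e 60 -> skip
  v4 WRITE a 8 -> skip
  v5 WRITE e 14 -> skip
  v6 WRITE a 53 -> skip
  v7 WRITE a 60 -> skip
  v8 WRITE b 26 -> skip
  v9 WRITE a 22 -> skip
  v10 WRITE d 53 -> keep
  v11 WRITE b 39 -> skip
  v12 WRITE a 7 -> skip
  v13 WRITE d 33 -> keep
  v14 WRITE a 2 -> skip
  v15 WRITE d 57 -> drop (> snap)
  v16 WRITE e 51 -> skip
  v17 WRITE b 38 -> skip
Collected: [(10, 53), (13, 33)]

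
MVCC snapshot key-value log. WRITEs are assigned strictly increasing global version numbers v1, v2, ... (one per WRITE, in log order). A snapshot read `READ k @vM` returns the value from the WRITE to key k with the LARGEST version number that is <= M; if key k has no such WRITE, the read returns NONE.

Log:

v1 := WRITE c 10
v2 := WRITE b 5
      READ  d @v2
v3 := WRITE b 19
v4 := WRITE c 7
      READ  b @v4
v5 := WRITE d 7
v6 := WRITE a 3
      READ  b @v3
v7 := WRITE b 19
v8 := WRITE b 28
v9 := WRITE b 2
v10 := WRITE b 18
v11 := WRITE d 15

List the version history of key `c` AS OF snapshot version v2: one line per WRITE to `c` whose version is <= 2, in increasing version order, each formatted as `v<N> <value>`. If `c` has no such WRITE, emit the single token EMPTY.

Answer: v1 10

Derivation:
Scan writes for key=c with version <= 2:
  v1 WRITE c 10 -> keep
  v2 WRITE b 5 -> skip
  v3 WRITE b 19 -> skip
  v4 WRITE c 7 -> drop (> snap)
  v5 WRITE d 7 -> skip
  v6 WRITE a 3 -> skip
  v7 WRITE b 19 -> skip
  v8 WRITE b 28 -> skip
  v9 WRITE b 2 -> skip
  v10 WRITE b 18 -> skip
  v11 WRITE d 15 -> skip
Collected: [(1, 10)]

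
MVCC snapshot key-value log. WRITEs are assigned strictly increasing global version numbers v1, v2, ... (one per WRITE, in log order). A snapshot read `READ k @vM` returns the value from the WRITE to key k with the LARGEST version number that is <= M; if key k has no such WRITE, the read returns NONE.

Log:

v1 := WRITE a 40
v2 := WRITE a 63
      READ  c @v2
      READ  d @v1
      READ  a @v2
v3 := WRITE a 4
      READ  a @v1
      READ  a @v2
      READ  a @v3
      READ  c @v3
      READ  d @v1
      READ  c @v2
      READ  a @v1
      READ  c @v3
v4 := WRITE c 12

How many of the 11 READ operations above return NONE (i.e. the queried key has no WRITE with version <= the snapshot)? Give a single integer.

Answer: 6

Derivation:
v1: WRITE a=40  (a history now [(1, 40)])
v2: WRITE a=63  (a history now [(1, 40), (2, 63)])
READ c @v2: history=[] -> no version <= 2 -> NONE
READ d @v1: history=[] -> no version <= 1 -> NONE
READ a @v2: history=[(1, 40), (2, 63)] -> pick v2 -> 63
v3: WRITE a=4  (a history now [(1, 40), (2, 63), (3, 4)])
READ a @v1: history=[(1, 40), (2, 63), (3, 4)] -> pick v1 -> 40
READ a @v2: history=[(1, 40), (2, 63), (3, 4)] -> pick v2 -> 63
READ a @v3: history=[(1, 40), (2, 63), (3, 4)] -> pick v3 -> 4
READ c @v3: history=[] -> no version <= 3 -> NONE
READ d @v1: history=[] -> no version <= 1 -> NONE
READ c @v2: history=[] -> no version <= 2 -> NONE
READ a @v1: history=[(1, 40), (2, 63), (3, 4)] -> pick v1 -> 40
READ c @v3: history=[] -> no version <= 3 -> NONE
v4: WRITE c=12  (c history now [(4, 12)])
Read results in order: ['NONE', 'NONE', '63', '40', '63', '4', 'NONE', 'NONE', 'NONE', '40', 'NONE']
NONE count = 6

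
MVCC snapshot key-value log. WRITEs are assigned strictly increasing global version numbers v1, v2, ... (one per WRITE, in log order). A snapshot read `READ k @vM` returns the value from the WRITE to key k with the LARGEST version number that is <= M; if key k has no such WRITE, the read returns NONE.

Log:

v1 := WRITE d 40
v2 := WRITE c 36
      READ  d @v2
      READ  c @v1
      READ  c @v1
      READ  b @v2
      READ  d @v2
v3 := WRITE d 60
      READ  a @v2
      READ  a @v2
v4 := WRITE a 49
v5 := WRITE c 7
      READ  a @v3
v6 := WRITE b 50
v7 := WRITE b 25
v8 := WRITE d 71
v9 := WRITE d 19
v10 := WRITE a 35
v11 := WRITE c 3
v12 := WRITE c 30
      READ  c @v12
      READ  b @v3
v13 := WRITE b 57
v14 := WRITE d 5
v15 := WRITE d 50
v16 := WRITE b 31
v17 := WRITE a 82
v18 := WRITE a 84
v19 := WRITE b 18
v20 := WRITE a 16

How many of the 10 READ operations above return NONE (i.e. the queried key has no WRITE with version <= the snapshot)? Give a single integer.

v1: WRITE d=40  (d history now [(1, 40)])
v2: WRITE c=36  (c history now [(2, 36)])
READ d @v2: history=[(1, 40)] -> pick v1 -> 40
READ c @v1: history=[(2, 36)] -> no version <= 1 -> NONE
READ c @v1: history=[(2, 36)] -> no version <= 1 -> NONE
READ b @v2: history=[] -> no version <= 2 -> NONE
READ d @v2: history=[(1, 40)] -> pick v1 -> 40
v3: WRITE d=60  (d history now [(1, 40), (3, 60)])
READ a @v2: history=[] -> no version <= 2 -> NONE
READ a @v2: history=[] -> no version <= 2 -> NONE
v4: WRITE a=49  (a history now [(4, 49)])
v5: WRITE c=7  (c history now [(2, 36), (5, 7)])
READ a @v3: history=[(4, 49)] -> no version <= 3 -> NONE
v6: WRITE b=50  (b history now [(6, 50)])
v7: WRITE b=25  (b history now [(6, 50), (7, 25)])
v8: WRITE d=71  (d history now [(1, 40), (3, 60), (8, 71)])
v9: WRITE d=19  (d history now [(1, 40), (3, 60), (8, 71), (9, 19)])
v10: WRITE a=35  (a history now [(4, 49), (10, 35)])
v11: WRITE c=3  (c history now [(2, 36), (5, 7), (11, 3)])
v12: WRITE c=30  (c history now [(2, 36), (5, 7), (11, 3), (12, 30)])
READ c @v12: history=[(2, 36), (5, 7), (11, 3), (12, 30)] -> pick v12 -> 30
READ b @v3: history=[(6, 50), (7, 25)] -> no version <= 3 -> NONE
v13: WRITE b=57  (b history now [(6, 50), (7, 25), (13, 57)])
v14: WRITE d=5  (d history now [(1, 40), (3, 60), (8, 71), (9, 19), (14, 5)])
v15: WRITE d=50  (d history now [(1, 40), (3, 60), (8, 71), (9, 19), (14, 5), (15, 50)])
v16: WRITE b=31  (b history now [(6, 50), (7, 25), (13, 57), (16, 31)])
v17: WRITE a=82  (a history now [(4, 49), (10, 35), (17, 82)])
v18: WRITE a=84  (a history now [(4, 49), (10, 35), (17, 82), (18, 84)])
v19: WRITE b=18  (b history now [(6, 50), (7, 25), (13, 57), (16, 31), (19, 18)])
v20: WRITE a=16  (a history now [(4, 49), (10, 35), (17, 82), (18, 84), (20, 16)])
Read results in order: ['40', 'NONE', 'NONE', 'NONE', '40', 'NONE', 'NONE', 'NONE', '30', 'NONE']
NONE count = 7

Answer: 7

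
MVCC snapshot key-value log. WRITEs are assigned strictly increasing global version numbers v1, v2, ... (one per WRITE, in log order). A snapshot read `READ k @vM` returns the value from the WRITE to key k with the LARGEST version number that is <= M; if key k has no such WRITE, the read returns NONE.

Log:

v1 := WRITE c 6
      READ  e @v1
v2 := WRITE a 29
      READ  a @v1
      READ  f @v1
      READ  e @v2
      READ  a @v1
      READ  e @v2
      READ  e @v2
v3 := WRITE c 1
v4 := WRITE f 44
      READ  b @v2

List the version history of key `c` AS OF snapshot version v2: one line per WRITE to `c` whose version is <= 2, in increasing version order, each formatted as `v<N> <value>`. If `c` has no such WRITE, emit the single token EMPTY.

Scan writes for key=c with version <= 2:
  v1 WRITE c 6 -> keep
  v2 WRITE a 29 -> skip
  v3 WRITE c 1 -> drop (> snap)
  v4 WRITE f 44 -> skip
Collected: [(1, 6)]

Answer: v1 6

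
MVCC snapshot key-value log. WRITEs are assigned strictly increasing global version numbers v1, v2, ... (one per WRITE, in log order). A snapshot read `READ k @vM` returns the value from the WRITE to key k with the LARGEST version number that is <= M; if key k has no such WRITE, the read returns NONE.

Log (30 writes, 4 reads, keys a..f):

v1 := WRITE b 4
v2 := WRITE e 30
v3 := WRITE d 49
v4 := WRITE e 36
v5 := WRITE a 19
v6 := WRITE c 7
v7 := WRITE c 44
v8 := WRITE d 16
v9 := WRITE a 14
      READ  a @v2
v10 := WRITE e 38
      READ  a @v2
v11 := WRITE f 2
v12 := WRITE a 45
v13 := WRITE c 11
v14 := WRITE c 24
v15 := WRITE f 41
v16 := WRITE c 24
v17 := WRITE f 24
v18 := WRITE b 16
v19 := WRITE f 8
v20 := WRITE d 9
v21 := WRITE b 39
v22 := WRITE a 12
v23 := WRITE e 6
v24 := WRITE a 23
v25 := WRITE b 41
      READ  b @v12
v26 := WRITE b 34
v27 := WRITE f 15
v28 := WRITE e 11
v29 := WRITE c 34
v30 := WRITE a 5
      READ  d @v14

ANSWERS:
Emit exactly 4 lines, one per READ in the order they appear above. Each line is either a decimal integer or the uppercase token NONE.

Answer: NONE
NONE
4
16

Derivation:
v1: WRITE b=4  (b history now [(1, 4)])
v2: WRITE e=30  (e history now [(2, 30)])
v3: WRITE d=49  (d history now [(3, 49)])
v4: WRITE e=36  (e history now [(2, 30), (4, 36)])
v5: WRITE a=19  (a history now [(5, 19)])
v6: WRITE c=7  (c history now [(6, 7)])
v7: WRITE c=44  (c history now [(6, 7), (7, 44)])
v8: WRITE d=16  (d history now [(3, 49), (8, 16)])
v9: WRITE a=14  (a history now [(5, 19), (9, 14)])
READ a @v2: history=[(5, 19), (9, 14)] -> no version <= 2 -> NONE
v10: WRITE e=38  (e history now [(2, 30), (4, 36), (10, 38)])
READ a @v2: history=[(5, 19), (9, 14)] -> no version <= 2 -> NONE
v11: WRITE f=2  (f history now [(11, 2)])
v12: WRITE a=45  (a history now [(5, 19), (9, 14), (12, 45)])
v13: WRITE c=11  (c history now [(6, 7), (7, 44), (13, 11)])
v14: WRITE c=24  (c history now [(6, 7), (7, 44), (13, 11), (14, 24)])
v15: WRITE f=41  (f history now [(11, 2), (15, 41)])
v16: WRITE c=24  (c history now [(6, 7), (7, 44), (13, 11), (14, 24), (16, 24)])
v17: WRITE f=24  (f history now [(11, 2), (15, 41), (17, 24)])
v18: WRITE b=16  (b history now [(1, 4), (18, 16)])
v19: WRITE f=8  (f history now [(11, 2), (15, 41), (17, 24), (19, 8)])
v20: WRITE d=9  (d history now [(3, 49), (8, 16), (20, 9)])
v21: WRITE b=39  (b history now [(1, 4), (18, 16), (21, 39)])
v22: WRITE a=12  (a history now [(5, 19), (9, 14), (12, 45), (22, 12)])
v23: WRITE e=6  (e history now [(2, 30), (4, 36), (10, 38), (23, 6)])
v24: WRITE a=23  (a history now [(5, 19), (9, 14), (12, 45), (22, 12), (24, 23)])
v25: WRITE b=41  (b history now [(1, 4), (18, 16), (21, 39), (25, 41)])
READ b @v12: history=[(1, 4), (18, 16), (21, 39), (25, 41)] -> pick v1 -> 4
v26: WRITE b=34  (b history now [(1, 4), (18, 16), (21, 39), (25, 41), (26, 34)])
v27: WRITE f=15  (f history now [(11, 2), (15, 41), (17, 24), (19, 8), (27, 15)])
v28: WRITE e=11  (e history now [(2, 30), (4, 36), (10, 38), (23, 6), (28, 11)])
v29: WRITE c=34  (c history now [(6, 7), (7, 44), (13, 11), (14, 24), (16, 24), (29, 34)])
v30: WRITE a=5  (a history now [(5, 19), (9, 14), (12, 45), (22, 12), (24, 23), (30, 5)])
READ d @v14: history=[(3, 49), (8, 16), (20, 9)] -> pick v8 -> 16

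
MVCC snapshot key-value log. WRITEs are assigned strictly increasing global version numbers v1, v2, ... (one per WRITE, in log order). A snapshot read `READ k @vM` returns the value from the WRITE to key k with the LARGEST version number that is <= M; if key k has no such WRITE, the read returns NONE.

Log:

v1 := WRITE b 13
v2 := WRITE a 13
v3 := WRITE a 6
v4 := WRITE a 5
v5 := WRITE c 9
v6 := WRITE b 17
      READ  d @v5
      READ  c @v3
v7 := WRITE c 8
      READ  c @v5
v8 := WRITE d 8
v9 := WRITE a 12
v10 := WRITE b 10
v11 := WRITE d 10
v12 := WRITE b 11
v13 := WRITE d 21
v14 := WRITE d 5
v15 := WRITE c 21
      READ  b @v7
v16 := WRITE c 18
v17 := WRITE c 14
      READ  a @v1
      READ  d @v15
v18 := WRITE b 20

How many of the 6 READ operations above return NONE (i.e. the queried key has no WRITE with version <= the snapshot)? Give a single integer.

v1: WRITE b=13  (b history now [(1, 13)])
v2: WRITE a=13  (a history now [(2, 13)])
v3: WRITE a=6  (a history now [(2, 13), (3, 6)])
v4: WRITE a=5  (a history now [(2, 13), (3, 6), (4, 5)])
v5: WRITE c=9  (c history now [(5, 9)])
v6: WRITE b=17  (b history now [(1, 13), (6, 17)])
READ d @v5: history=[] -> no version <= 5 -> NONE
READ c @v3: history=[(5, 9)] -> no version <= 3 -> NONE
v7: WRITE c=8  (c history now [(5, 9), (7, 8)])
READ c @v5: history=[(5, 9), (7, 8)] -> pick v5 -> 9
v8: WRITE d=8  (d history now [(8, 8)])
v9: WRITE a=12  (a history now [(2, 13), (3, 6), (4, 5), (9, 12)])
v10: WRITE b=10  (b history now [(1, 13), (6, 17), (10, 10)])
v11: WRITE d=10  (d history now [(8, 8), (11, 10)])
v12: WRITE b=11  (b history now [(1, 13), (6, 17), (10, 10), (12, 11)])
v13: WRITE d=21  (d history now [(8, 8), (11, 10), (13, 21)])
v14: WRITE d=5  (d history now [(8, 8), (11, 10), (13, 21), (14, 5)])
v15: WRITE c=21  (c history now [(5, 9), (7, 8), (15, 21)])
READ b @v7: history=[(1, 13), (6, 17), (10, 10), (12, 11)] -> pick v6 -> 17
v16: WRITE c=18  (c history now [(5, 9), (7, 8), (15, 21), (16, 18)])
v17: WRITE c=14  (c history now [(5, 9), (7, 8), (15, 21), (16, 18), (17, 14)])
READ a @v1: history=[(2, 13), (3, 6), (4, 5), (9, 12)] -> no version <= 1 -> NONE
READ d @v15: history=[(8, 8), (11, 10), (13, 21), (14, 5)] -> pick v14 -> 5
v18: WRITE b=20  (b history now [(1, 13), (6, 17), (10, 10), (12, 11), (18, 20)])
Read results in order: ['NONE', 'NONE', '9', '17', 'NONE', '5']
NONE count = 3

Answer: 3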